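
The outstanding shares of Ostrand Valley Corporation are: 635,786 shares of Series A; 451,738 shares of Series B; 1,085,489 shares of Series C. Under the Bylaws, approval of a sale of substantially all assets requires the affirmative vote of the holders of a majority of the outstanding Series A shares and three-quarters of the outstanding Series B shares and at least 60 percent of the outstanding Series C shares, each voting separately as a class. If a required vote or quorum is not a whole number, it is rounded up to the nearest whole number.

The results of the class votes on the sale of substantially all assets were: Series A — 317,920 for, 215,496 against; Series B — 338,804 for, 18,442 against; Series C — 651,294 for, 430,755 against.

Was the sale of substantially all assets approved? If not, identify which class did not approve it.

Approved — every class gave the required vote.

Series A: a majority of 635786 is 317894; 317,894 required, 317,920 in favor — approved.
Series B: 3/4 of 451738 = 338803.50, rounded up to 338804; 338,804 required, 338,804 in favor — approved.
Series C: 3/5 of 1085489 = 651293.40, rounded up to 651294; 651,294 required, 651,294 in favor — approved.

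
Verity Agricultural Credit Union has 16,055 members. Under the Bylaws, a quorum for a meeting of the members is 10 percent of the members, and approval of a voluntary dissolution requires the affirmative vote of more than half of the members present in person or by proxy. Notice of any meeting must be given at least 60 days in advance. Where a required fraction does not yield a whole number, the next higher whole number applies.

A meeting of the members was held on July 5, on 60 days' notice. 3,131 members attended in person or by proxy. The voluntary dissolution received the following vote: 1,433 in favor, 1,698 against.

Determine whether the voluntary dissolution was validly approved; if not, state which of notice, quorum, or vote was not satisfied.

Notice: 60 days given; 60 required. Satisfied.
Quorum: 10% of 16,055 = 1,605.50, rounded up to 1,606; 3,131 present. Satisfied.
Vote: requires a majority of those present (3,131); a majority of 3131 is 1566, so 1,566 needed; 1,433 in favor. Not satisfied.

Invalid — vote requirement not satisfied.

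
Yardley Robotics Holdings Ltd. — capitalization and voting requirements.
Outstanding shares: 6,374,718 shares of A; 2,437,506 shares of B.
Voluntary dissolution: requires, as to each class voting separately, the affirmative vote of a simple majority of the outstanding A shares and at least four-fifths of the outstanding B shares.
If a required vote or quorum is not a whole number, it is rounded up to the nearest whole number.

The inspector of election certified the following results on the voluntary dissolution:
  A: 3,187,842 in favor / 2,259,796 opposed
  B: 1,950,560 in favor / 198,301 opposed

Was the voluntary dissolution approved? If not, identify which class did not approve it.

Approved — every class gave the required vote.

A: a majority of 6374718 is 3187360; 3,187,360 required, 3,187,842 in favor — approved.
B: 4/5 of 2437506 = 1950004.80, rounded up to 1950005; 1,950,005 required, 1,950,560 in favor — approved.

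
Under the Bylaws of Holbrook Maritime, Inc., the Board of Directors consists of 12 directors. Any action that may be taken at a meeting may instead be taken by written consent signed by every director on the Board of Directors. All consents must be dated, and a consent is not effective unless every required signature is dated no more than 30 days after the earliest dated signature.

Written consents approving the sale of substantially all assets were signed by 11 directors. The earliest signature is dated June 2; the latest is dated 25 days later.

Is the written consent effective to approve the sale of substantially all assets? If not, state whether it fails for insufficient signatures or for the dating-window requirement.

Not effective — insufficient signatures.

Signatures required: the unanimous vote of 12 — unanimous means all 12, so 12 needed; 11 signed. Insufficient.
Dating window: the latest signature is 25 days after the earliest; the limit is 30 days. Within the window.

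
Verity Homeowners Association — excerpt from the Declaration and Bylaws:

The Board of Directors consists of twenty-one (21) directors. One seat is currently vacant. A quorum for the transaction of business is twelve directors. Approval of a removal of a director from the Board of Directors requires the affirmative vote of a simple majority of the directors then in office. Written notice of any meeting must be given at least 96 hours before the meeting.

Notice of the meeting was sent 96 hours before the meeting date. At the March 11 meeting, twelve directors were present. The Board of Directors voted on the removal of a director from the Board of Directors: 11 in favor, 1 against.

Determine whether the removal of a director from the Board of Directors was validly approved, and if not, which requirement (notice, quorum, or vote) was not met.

Valid — all requirements satisfied.

Notice: 96 hours given; 96 required (96 ≥ 96). Satisfied.
Quorum: 12 present; quorum is 12. Satisfied.
Vote: the removal of a director from the Board of Directors requires a majority of the directors then in office (20). A majority of 20 is 11, so 11 affirmative votes are needed; 11 voted in favor. Satisfied.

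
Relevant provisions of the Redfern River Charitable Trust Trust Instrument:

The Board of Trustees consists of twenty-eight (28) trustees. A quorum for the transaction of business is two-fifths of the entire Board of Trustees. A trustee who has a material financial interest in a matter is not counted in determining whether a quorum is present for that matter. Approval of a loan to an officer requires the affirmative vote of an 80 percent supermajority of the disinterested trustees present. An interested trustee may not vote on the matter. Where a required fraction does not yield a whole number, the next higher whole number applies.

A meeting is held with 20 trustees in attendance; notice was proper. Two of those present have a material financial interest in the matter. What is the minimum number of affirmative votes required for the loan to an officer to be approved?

The loan to an officer requires four-fifths of the disinterested trustees present (20 − 2 = 18).
4/5 of 18 = 14.40, rounded up to 15.

15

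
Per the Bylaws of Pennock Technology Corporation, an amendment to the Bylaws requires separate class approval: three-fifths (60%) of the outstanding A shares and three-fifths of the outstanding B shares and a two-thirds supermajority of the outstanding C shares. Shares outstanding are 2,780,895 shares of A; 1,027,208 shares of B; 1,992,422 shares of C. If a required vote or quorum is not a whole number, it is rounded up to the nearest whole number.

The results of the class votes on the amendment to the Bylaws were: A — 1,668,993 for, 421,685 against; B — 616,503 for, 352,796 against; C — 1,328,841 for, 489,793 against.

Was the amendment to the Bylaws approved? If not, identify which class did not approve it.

Approved — every class gave the required vote.

A: 3/5 of 2780895 = 1668537; 1,668,537 required, 1,668,993 in favor — approved.
B: 3/5 of 1027208 = 616324.80, rounded up to 616325; 616,325 required, 616,503 in favor — approved.
C: 2/3 of 1992422 = 1328281.33, rounded up to 1328282; 1,328,282 required, 1,328,841 in favor — approved.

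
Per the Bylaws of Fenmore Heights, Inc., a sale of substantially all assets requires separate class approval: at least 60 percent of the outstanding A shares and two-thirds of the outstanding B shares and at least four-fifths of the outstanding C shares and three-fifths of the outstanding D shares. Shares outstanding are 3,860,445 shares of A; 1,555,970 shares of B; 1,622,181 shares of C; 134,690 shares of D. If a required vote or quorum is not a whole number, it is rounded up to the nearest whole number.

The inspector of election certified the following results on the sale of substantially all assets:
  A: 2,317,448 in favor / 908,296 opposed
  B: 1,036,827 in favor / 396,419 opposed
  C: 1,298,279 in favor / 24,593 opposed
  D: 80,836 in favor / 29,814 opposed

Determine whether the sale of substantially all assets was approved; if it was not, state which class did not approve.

A: 3/5 of 3860445 = 2316267; 2,316,267 required, 2,317,448 in favor — approved.
B: 2/3 of 1555970 = 1037313.33, rounded up to 1037314; 1,037,314 required, 1,036,827 in favor — not approved.
C: 4/5 of 1622181 = 1297744.80, rounded up to 1297745; 1,297,745 required, 1,298,279 in favor — approved.
D: 3/5 of 134690 = 80814; 80,814 required, 80,836 in favor — approved.

Not approved — the B shares did not give the required vote.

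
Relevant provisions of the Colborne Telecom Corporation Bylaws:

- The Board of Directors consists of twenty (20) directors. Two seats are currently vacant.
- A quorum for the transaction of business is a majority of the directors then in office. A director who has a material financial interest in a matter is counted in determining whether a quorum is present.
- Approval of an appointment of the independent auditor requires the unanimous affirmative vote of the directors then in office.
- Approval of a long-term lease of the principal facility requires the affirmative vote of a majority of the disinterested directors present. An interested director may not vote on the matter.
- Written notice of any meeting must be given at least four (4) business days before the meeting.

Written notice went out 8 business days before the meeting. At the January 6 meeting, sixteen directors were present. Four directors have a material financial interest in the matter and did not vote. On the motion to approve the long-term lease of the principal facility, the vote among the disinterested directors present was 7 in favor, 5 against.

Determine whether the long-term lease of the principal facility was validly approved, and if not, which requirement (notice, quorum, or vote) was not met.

Notice: 8 business days given; 4 required (8 ≥ 4). Satisfied.
Quorum: 16 present (interested directors count toward quorum); quorum is 10. Satisfied.
Vote: the long-term lease of the principal facility requires a majority of the disinterested directors present (16 − 4 = 12). A majority of 12 is 7, so 7 affirmative votes are needed; 7 voted in favor. Satisfied.

Valid — all requirements satisfied.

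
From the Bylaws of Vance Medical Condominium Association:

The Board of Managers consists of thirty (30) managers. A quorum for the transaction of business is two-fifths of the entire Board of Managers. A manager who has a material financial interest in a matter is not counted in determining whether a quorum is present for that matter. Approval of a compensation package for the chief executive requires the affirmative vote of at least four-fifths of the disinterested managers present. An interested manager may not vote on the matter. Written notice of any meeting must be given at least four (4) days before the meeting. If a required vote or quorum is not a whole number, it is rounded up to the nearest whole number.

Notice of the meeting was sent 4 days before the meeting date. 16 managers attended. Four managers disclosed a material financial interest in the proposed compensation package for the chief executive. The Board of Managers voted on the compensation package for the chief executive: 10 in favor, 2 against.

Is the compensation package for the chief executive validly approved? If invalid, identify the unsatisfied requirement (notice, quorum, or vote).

Notice: 4 days given; 4 required (4 ≥ 4). Satisfied.
Quorum: 16 present, but the 4 interested managers do not count, leaving 12. Quorum is 12. Satisfied.
Vote: the compensation package for the chief executive requires four-fifths of the disinterested managers present (16 − 4 = 12). 4/5 of 12 = 9.60, rounded up to 10, so 10 affirmative votes are needed; 10 voted in favor. Satisfied.

Valid — all requirements satisfied.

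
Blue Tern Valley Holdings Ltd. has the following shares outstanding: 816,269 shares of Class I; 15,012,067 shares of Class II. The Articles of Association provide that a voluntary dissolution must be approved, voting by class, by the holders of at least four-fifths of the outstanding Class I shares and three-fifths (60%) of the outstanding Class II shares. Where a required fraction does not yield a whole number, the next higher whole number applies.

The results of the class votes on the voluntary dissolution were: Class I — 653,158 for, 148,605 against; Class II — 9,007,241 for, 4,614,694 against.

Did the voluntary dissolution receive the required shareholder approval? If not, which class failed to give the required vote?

Class I: 4/5 of 816269 = 653015.20, rounded up to 653016; 653,016 required, 653,158 in favor — approved.
Class II: 3/5 of 15012067 = 9007240.20, rounded up to 9007241; 9,007,241 required, 9,007,241 in favor — approved.

Approved — every class gave the required vote.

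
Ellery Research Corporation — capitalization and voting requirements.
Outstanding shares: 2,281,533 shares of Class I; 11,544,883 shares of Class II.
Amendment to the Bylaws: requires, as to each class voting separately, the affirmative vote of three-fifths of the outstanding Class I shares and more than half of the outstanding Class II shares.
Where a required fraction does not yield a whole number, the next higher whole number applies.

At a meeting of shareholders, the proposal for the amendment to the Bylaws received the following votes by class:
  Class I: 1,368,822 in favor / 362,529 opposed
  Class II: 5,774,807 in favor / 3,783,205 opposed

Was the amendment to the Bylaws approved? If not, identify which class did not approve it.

Class I: 3/5 of 2281533 = 1368919.80, rounded up to 1368920; 1,368,920 required, 1,368,822 in favor — not approved.
Class II: a majority of 11544883 is 5772442; 5,772,442 required, 5,774,807 in favor — approved.

Not approved — the Class I shares did not give the required vote.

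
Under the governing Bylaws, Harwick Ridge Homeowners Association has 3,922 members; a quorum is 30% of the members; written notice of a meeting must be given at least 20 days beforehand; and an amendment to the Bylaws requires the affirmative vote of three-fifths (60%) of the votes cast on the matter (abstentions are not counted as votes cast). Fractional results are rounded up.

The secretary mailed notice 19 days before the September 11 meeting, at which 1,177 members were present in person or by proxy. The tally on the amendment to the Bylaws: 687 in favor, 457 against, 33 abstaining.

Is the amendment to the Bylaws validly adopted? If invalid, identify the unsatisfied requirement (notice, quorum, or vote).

Invalid — notice requirement not satisfied.

Notice: 19 days given; 20 required. Not satisfied.
Quorum: 30% of 3,922 = 1,176.60, rounded up to 1,177; 1,177 present. Satisfied.
Vote: requires three-fifths of the votes cast (1,177 − 33 abstaining = 1,144); 3/5 of 1144 = 686.40, rounded up to 687, so 687 needed; 687 in favor. Satisfied.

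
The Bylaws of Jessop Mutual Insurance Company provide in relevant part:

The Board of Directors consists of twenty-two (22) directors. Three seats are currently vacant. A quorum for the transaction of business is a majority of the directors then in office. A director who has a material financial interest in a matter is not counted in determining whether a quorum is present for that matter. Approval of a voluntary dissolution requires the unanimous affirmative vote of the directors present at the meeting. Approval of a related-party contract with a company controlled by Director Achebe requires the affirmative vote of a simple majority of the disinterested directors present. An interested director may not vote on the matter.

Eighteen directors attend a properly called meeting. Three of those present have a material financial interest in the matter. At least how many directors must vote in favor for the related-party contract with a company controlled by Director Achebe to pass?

The related-party contract with a company controlled by Director Achebe requires a majority of the disinterested directors present (18 − 3 = 15).
A majority of 15 is 8.

8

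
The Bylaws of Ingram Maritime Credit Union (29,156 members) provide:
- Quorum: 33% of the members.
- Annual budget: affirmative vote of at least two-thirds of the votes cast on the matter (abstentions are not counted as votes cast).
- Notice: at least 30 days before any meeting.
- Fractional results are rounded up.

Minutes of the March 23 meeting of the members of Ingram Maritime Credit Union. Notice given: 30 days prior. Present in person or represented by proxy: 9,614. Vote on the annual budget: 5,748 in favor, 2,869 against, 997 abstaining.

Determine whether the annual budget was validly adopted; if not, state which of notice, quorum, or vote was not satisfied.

Notice: 30 days given; 30 required. Satisfied.
Quorum: 33% of 29,156 = 9,621.48, rounded up to 9,622; 9,614 present. Not satisfied.
Vote: requires two-thirds of the votes cast (9,614 − 997 abstaining = 8,617); 2/3 of 8617 = 5744.67, rounded up to 5745, so 5,745 needed; 5,748 in favor. Satisfied.

Invalid — quorum requirement not satisfied.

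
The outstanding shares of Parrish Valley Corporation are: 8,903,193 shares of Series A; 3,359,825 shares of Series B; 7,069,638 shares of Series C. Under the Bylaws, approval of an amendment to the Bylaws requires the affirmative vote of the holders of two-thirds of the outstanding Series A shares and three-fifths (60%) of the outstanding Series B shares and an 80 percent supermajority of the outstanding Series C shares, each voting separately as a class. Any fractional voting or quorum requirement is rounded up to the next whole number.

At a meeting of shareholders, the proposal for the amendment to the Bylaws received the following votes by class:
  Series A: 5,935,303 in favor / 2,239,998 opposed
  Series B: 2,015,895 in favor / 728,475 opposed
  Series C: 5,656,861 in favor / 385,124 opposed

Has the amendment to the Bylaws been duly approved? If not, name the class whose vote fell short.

Series A: 2/3 of 8903193 = 5935462; 5,935,462 required, 5,935,303 in favor — not approved.
Series B: 3/5 of 3359825 = 2015895; 2,015,895 required, 2,015,895 in favor — approved.
Series C: 4/5 of 7069638 = 5655710.40, rounded up to 5655711; 5,655,711 required, 5,656,861 in favor — approved.

Not approved — the Series A shares did not give the required vote.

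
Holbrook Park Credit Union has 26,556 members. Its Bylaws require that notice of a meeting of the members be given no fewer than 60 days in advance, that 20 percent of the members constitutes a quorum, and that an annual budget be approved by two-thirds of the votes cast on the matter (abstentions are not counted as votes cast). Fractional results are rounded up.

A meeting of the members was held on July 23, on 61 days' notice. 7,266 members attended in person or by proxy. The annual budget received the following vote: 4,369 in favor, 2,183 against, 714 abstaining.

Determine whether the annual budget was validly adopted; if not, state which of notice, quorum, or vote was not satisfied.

Valid — all requirements satisfied.

Notice: 61 days given; 60 required. Satisfied.
Quorum: 20% of 26,556 = 5,311.20, rounded up to 5,312; 7,266 present. Satisfied.
Vote: requires two-thirds of the votes cast (7,266 − 714 abstaining = 6,552); 2/3 of 6552 = 4368, so 4,368 needed; 4,369 in favor. Satisfied.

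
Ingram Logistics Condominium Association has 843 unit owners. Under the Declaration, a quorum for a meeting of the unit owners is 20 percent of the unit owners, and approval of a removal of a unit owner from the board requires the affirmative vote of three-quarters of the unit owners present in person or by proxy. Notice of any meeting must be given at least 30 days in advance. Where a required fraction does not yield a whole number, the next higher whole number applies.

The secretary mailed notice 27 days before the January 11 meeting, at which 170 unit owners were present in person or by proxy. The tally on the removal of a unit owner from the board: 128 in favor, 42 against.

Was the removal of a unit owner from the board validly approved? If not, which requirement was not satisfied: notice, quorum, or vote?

Notice: 27 days given; 30 required. Not satisfied.
Quorum: 20% of 843 = 168.60, rounded up to 169; 170 present. Satisfied.
Vote: requires three-fourths of those present (170); 3/4 of 170 = 127.50, rounded up to 128, so 128 needed; 128 in favor. Satisfied.

Invalid — notice requirement not satisfied.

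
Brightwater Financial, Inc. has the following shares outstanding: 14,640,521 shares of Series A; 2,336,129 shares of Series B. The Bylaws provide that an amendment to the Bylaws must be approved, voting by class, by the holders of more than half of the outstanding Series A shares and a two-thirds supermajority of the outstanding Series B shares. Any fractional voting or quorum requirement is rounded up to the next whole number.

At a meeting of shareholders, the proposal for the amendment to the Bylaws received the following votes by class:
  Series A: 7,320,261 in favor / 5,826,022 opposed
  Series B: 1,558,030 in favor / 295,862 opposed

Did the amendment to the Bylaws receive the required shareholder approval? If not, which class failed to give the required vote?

Approved — every class gave the required vote.

Series A: a majority of 14640521 is 7320261; 7,320,261 required, 7,320,261 in favor — approved.
Series B: 2/3 of 2336129 = 1557419.33, rounded up to 1557420; 1,557,420 required, 1,558,030 in favor — approved.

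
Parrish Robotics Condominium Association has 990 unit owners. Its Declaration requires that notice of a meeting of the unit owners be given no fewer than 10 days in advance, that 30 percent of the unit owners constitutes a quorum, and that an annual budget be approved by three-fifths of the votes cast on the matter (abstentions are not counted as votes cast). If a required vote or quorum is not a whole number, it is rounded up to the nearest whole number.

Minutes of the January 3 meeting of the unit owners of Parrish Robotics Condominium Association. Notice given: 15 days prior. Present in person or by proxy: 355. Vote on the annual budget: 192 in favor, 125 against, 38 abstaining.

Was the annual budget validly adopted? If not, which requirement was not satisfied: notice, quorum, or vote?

Valid — all requirements satisfied.

Notice: 15 days given; 10 required. Satisfied.
Quorum: 30% of 990 = 297; 355 present. Satisfied.
Vote: requires three-fifths of the votes cast (355 − 38 abstaining = 317); 3/5 of 317 = 190.20, rounded up to 191, so 191 needed; 192 in favor. Satisfied.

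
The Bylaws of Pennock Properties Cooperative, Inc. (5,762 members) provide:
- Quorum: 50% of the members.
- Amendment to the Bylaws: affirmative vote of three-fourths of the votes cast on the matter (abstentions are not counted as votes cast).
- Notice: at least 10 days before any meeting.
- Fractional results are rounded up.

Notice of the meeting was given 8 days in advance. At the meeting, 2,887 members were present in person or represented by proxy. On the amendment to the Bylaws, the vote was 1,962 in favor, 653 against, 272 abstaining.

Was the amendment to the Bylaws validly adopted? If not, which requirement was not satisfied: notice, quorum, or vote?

Notice: 8 days given; 10 required. Not satisfied.
Quorum: 50% of 5,762 = 2,881; 2,887 present. Satisfied.
Vote: requires three-fourths of the votes cast (2,887 − 272 abstaining = 2,615); 3/4 of 2615 = 1961.25, rounded up to 1962, so 1,962 needed; 1,962 in favor. Satisfied.

Invalid — notice requirement not satisfied.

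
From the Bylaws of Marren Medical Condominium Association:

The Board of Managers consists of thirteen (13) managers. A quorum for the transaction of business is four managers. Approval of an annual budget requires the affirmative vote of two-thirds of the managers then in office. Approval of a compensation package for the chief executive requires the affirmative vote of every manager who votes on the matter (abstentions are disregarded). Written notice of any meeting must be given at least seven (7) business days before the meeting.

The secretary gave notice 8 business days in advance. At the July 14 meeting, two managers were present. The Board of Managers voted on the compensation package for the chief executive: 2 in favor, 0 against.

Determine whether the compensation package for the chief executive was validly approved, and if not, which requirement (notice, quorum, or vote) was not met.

Notice: 8 business days given; 7 required (8 ≥ 7). Satisfied.
Quorum: 2 present; quorum is 4. Not satisfied.
Vote: the compensation package for the chief executive requires the unanimous vote of the votes cast (2). Unanimous means all 2, so 2 affirmative votes are needed; 2 voted in favor. Satisfied. (Moot — without a quorum no business can be validly transacted.)

Invalid — quorum requirement not satisfied.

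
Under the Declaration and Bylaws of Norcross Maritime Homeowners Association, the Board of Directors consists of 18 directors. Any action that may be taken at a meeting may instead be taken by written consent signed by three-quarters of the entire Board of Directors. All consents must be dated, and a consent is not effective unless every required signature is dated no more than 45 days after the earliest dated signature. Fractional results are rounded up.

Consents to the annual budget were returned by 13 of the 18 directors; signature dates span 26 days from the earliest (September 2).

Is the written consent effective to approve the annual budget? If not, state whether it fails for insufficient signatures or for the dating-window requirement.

Signatures required: three-quarters of 18 — 3/4 of 18 = 13.50, rounded up to 14, so 14 needed; 13 signed. Insufficient.
Dating window: the latest signature is 26 days after the earliest; the limit is 45 days. Within the window.

Not effective — insufficient signatures.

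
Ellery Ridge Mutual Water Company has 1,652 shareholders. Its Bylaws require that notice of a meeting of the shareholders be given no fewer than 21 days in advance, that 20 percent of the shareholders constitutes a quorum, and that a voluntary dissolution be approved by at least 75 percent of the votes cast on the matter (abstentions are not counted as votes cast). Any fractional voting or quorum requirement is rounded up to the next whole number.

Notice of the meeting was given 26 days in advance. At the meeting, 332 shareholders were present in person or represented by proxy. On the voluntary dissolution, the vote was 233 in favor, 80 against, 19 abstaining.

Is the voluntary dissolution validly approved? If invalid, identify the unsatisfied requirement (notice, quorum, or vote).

Notice: 26 days given; 21 required. Satisfied.
Quorum: 20% of 1,652 = 330.40, rounded up to 331; 332 present. Satisfied.
Vote: requires three-fourths of the votes cast (332 − 19 abstaining = 313); 3/4 of 313 = 234.75, rounded up to 235, so 235 needed; 233 in favor. Not satisfied.

Invalid — vote requirement not satisfied.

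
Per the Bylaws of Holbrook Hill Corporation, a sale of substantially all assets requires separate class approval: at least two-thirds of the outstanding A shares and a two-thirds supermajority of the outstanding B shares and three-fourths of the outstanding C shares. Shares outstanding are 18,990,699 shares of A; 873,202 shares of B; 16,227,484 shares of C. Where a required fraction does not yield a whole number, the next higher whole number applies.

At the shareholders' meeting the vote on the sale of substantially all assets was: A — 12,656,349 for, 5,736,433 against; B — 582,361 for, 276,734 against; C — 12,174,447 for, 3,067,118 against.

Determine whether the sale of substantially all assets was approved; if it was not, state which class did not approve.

A: 2/3 of 18990699 = 12660466; 12,660,466 required, 12,656,349 in favor — not approved.
B: 2/3 of 873202 = 582134.67, rounded up to 582135; 582,135 required, 582,361 in favor — approved.
C: 3/4 of 16227484 = 12170613; 12,170,613 required, 12,174,447 in favor — approved.

Not approved — the A shares did not give the required vote.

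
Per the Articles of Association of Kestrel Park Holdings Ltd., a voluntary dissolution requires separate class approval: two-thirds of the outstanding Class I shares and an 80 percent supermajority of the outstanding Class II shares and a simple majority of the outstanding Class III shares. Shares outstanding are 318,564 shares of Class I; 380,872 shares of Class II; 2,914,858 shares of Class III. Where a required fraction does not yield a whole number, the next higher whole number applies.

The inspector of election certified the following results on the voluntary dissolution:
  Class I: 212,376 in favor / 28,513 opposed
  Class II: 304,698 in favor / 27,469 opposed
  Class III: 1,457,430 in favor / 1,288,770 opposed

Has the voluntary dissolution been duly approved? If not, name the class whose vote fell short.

Class I: 2/3 of 318564 = 212376; 212,376 required, 212,376 in favor — approved.
Class II: 4/5 of 380872 = 304697.60, rounded up to 304698; 304,698 required, 304,698 in favor — approved.
Class III: a majority of 2914858 is 1457430; 1,457,430 required, 1,457,430 in favor — approved.

Approved — every class gave the required vote.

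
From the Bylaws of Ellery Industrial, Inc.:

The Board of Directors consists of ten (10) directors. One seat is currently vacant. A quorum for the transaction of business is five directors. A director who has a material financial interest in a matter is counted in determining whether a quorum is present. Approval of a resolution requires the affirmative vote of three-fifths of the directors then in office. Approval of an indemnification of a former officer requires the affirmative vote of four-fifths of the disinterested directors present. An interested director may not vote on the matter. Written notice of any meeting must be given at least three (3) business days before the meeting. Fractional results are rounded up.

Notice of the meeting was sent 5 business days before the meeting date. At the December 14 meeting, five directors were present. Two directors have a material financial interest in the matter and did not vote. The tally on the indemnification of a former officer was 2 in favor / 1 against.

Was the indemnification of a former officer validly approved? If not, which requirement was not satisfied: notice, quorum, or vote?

Notice: 5 business days given; 3 required (5 ≥ 3). Satisfied.
Quorum: 5 present (interested directors count toward quorum); quorum is 5. Satisfied.
Vote: the indemnification of a former officer requires four-fifths of the disinterested directors present (5 − 2 = 3). 4/5 of 3 = 2.40, rounded up to 3, so 3 affirmative votes are needed; 2 voted in favor. Not satisfied.

Invalid — vote requirement not satisfied.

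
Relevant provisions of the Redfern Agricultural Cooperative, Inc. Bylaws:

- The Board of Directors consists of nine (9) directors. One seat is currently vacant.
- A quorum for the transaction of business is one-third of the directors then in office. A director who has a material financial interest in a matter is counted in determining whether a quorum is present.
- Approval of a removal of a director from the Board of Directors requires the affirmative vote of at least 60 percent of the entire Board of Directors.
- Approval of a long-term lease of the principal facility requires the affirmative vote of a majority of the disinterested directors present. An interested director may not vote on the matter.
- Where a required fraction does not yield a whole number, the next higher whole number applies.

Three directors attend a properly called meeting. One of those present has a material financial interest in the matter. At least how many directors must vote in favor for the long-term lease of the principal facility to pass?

The long-term lease of the principal facility requires a majority of the disinterested directors present (3 − 1 = 2).
A majority of 2 is 2.

2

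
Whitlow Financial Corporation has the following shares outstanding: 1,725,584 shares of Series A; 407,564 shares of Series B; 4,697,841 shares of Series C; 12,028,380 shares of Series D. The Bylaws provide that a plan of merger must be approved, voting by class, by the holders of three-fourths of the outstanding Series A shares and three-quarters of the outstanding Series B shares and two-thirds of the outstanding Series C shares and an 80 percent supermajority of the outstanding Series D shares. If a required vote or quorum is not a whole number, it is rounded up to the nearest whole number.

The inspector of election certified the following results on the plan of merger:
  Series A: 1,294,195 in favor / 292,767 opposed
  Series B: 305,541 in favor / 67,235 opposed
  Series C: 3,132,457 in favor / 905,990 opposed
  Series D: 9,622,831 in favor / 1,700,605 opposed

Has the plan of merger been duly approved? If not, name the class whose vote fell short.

Series A: 3/4 of 1725584 = 1294188; 1,294,188 required, 1,294,195 in favor — approved.
Series B: 3/4 of 407564 = 305673; 305,673 required, 305,541 in favor — not approved.
Series C: 2/3 of 4697841 = 3131894; 3,131,894 required, 3,132,457 in favor — approved.
Series D: 4/5 of 12028380 = 9622704; 9,622,704 required, 9,622,831 in favor — approved.

Not approved — the Series B shares did not give the required vote.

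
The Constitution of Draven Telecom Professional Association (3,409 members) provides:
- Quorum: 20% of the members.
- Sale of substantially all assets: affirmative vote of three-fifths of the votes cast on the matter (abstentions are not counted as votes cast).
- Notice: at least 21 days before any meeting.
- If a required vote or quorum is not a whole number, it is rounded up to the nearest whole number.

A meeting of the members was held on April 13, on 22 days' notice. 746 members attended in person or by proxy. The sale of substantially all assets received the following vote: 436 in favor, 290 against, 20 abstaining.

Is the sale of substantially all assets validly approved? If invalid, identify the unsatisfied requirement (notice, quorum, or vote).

Valid — all requirements satisfied.

Notice: 22 days given; 21 required. Satisfied.
Quorum: 20% of 3,409 = 681.80, rounded up to 682; 746 present. Satisfied.
Vote: requires three-fifths of the votes cast (746 − 20 abstaining = 726); 3/5 of 726 = 435.60, rounded up to 436, so 436 needed; 436 in favor. Satisfied.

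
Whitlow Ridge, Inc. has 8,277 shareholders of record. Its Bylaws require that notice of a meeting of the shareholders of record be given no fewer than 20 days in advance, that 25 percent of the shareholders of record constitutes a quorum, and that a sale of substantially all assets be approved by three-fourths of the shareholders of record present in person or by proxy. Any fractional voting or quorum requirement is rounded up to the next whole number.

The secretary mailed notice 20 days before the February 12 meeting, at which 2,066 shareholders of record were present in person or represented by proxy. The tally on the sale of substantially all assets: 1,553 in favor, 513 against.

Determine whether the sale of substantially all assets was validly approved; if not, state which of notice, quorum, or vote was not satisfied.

Notice: 20 days given; 20 required. Satisfied.
Quorum: 25% of 8,277 = 2,069.25, rounded up to 2,070; 2,066 present. Not satisfied.
Vote: requires three-fourths of those present (2,066); 3/4 of 2066 = 1549.50, rounded up to 1550, so 1,550 needed; 1,553 in favor. Satisfied.

Invalid — quorum requirement not satisfied.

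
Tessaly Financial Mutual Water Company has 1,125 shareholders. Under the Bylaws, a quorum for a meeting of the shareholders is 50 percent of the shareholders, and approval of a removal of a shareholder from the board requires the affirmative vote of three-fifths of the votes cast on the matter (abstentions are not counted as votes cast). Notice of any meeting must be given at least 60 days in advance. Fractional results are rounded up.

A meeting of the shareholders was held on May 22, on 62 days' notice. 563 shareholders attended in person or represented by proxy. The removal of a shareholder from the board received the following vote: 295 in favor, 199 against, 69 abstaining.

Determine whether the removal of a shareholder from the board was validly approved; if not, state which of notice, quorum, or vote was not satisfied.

Invalid — vote requirement not satisfied.

Notice: 62 days given; 60 required. Satisfied.
Quorum: 50% of 1,125 = 562.50, rounded up to 563; 563 present. Satisfied.
Vote: requires three-fifths of the votes cast (563 − 69 abstaining = 494); 3/5 of 494 = 296.40, rounded up to 297, so 297 needed; 295 in favor. Not satisfied.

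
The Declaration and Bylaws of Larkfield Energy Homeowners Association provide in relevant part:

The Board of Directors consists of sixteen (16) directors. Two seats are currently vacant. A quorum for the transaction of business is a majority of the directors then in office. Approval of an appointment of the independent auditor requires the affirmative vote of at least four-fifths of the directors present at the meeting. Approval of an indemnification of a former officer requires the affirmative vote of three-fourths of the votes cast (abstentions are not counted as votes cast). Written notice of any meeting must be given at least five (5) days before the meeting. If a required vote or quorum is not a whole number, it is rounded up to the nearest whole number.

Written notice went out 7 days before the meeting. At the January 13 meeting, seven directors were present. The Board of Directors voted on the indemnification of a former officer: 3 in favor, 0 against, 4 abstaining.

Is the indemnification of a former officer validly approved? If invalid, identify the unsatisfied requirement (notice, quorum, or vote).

Invalid — quorum requirement not satisfied.

Notice: 7 days given; 5 required (7 ≥ 5). Satisfied.
Quorum: 7 present; quorum is 8. Not satisfied.
Vote: the indemnification of a former officer requires three-fourths of the votes cast (7 present − 4 abstaining = 3). 3/4 of 3 = 2.25, rounded up to 3, so 3 affirmative votes are needed; 3 voted in favor. Satisfied. (Moot — without a quorum no business can be validly transacted.)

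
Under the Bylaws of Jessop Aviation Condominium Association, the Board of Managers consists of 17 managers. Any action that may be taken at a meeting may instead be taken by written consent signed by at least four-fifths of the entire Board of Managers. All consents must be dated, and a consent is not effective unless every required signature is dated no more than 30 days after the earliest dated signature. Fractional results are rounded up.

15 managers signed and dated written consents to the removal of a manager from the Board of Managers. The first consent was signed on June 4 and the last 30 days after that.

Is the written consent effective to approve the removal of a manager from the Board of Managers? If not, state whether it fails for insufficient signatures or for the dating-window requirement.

Signatures required: at least four-fifths of 17 — 4/5 of 17 = 13.60, rounded up to 14, so 14 needed; 15 signed. Sufficient.
Dating window: the latest signature is 30 days after the earliest; the limit is 30 days. Within the window.

Effective — both the signature and dating-window requirements are satisfied.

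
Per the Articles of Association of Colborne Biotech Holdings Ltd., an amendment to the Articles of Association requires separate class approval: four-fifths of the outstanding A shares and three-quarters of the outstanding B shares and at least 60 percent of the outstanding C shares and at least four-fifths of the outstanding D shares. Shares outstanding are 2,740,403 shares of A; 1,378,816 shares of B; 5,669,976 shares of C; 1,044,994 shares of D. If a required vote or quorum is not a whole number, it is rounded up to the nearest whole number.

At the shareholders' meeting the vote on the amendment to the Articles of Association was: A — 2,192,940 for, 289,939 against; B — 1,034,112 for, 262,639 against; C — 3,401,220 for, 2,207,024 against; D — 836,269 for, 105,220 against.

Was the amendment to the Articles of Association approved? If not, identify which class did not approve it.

A: 4/5 of 2740403 = 2192322.40, rounded up to 2192323; 2,192,323 required, 2,192,940 in favor — approved.
B: 3/4 of 1378816 = 1034112; 1,034,112 required, 1,034,112 in favor — approved.
C: 3/5 of 5669976 = 3401985.60, rounded up to 3401986; 3,401,986 required, 3,401,220 in favor — not approved.
D: 4/5 of 1044994 = 835995.20, rounded up to 835996; 835,996 required, 836,269 in favor — approved.

Not approved — the C shares did not give the required vote.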